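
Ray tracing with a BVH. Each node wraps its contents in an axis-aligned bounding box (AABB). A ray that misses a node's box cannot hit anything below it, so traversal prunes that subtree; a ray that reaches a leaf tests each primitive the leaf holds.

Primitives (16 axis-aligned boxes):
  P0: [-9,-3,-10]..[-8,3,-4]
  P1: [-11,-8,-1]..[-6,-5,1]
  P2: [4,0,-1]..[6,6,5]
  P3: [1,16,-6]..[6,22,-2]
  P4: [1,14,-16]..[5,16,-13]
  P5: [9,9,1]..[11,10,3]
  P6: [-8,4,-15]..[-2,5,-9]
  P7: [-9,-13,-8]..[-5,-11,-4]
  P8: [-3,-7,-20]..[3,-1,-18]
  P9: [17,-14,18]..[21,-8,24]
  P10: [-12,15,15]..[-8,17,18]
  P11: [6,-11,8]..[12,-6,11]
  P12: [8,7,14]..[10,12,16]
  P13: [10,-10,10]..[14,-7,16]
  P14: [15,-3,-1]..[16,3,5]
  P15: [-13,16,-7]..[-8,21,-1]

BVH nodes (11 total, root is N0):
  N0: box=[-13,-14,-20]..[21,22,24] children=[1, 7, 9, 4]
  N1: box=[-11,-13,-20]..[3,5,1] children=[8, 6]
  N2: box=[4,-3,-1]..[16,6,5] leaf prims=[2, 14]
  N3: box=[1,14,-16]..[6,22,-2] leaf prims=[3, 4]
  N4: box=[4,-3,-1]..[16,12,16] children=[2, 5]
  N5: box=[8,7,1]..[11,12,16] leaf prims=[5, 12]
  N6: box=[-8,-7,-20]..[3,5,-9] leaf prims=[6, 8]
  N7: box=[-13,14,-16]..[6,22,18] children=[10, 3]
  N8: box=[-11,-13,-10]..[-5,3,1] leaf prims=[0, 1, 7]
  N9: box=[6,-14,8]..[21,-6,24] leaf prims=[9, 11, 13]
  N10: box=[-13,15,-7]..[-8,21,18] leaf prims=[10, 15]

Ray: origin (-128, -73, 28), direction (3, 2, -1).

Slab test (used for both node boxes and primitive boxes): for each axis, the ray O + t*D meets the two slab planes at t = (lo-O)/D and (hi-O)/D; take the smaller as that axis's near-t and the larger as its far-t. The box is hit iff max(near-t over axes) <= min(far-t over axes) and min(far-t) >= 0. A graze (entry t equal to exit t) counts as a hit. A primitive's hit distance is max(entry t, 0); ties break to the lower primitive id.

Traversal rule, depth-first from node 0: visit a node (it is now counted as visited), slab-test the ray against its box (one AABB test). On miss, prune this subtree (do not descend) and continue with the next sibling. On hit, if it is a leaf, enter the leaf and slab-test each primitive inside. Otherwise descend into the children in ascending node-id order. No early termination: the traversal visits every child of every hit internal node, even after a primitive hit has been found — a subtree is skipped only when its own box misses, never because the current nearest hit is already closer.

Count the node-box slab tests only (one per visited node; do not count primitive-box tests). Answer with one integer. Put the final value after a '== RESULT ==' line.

Traverse from the root:
N0 x:[115/3,149/3] y:[59/2,95/2] z:[4,48] -> hit [115/3,95/2], descend [1, 4, 7, 9]
  N1 x:[39,131/3] y:[30,39] z:[27,48] -> hit [39,39], descend [6, 8]
    N6 x:[40,131/3] y:[33,39] z:[37,48] -> miss, prune
    N8 x:[39,41] y:[30,38] z:[27,38] -> miss, prune
  N4 x:[44,48] y:[35,85/2] z:[12,29] -> miss, prune
  N7 x:[115/3,134/3] y:[87/2,95/2] z:[10,44] -> hit [87/2,44], descend [3, 10]
    N3 x:[43,134/3] y:[87/2,95/2] z:[30,44] -> hit [87/2,44] leaf, test {P3(miss), P4@t=87/2}
    N10 x:[115/3,40] y:[44,47] z:[10,35] -> miss, prune
  N9 x:[134/3,149/3] y:[59/2,67/2] z:[4,20] -> miss, prune

Summary -> nodes [0, 1, 6, 8, 4, 7, 3, 10, 9]; box-tests=9; leaf-entries=1; first=P4

== RESULT ==
9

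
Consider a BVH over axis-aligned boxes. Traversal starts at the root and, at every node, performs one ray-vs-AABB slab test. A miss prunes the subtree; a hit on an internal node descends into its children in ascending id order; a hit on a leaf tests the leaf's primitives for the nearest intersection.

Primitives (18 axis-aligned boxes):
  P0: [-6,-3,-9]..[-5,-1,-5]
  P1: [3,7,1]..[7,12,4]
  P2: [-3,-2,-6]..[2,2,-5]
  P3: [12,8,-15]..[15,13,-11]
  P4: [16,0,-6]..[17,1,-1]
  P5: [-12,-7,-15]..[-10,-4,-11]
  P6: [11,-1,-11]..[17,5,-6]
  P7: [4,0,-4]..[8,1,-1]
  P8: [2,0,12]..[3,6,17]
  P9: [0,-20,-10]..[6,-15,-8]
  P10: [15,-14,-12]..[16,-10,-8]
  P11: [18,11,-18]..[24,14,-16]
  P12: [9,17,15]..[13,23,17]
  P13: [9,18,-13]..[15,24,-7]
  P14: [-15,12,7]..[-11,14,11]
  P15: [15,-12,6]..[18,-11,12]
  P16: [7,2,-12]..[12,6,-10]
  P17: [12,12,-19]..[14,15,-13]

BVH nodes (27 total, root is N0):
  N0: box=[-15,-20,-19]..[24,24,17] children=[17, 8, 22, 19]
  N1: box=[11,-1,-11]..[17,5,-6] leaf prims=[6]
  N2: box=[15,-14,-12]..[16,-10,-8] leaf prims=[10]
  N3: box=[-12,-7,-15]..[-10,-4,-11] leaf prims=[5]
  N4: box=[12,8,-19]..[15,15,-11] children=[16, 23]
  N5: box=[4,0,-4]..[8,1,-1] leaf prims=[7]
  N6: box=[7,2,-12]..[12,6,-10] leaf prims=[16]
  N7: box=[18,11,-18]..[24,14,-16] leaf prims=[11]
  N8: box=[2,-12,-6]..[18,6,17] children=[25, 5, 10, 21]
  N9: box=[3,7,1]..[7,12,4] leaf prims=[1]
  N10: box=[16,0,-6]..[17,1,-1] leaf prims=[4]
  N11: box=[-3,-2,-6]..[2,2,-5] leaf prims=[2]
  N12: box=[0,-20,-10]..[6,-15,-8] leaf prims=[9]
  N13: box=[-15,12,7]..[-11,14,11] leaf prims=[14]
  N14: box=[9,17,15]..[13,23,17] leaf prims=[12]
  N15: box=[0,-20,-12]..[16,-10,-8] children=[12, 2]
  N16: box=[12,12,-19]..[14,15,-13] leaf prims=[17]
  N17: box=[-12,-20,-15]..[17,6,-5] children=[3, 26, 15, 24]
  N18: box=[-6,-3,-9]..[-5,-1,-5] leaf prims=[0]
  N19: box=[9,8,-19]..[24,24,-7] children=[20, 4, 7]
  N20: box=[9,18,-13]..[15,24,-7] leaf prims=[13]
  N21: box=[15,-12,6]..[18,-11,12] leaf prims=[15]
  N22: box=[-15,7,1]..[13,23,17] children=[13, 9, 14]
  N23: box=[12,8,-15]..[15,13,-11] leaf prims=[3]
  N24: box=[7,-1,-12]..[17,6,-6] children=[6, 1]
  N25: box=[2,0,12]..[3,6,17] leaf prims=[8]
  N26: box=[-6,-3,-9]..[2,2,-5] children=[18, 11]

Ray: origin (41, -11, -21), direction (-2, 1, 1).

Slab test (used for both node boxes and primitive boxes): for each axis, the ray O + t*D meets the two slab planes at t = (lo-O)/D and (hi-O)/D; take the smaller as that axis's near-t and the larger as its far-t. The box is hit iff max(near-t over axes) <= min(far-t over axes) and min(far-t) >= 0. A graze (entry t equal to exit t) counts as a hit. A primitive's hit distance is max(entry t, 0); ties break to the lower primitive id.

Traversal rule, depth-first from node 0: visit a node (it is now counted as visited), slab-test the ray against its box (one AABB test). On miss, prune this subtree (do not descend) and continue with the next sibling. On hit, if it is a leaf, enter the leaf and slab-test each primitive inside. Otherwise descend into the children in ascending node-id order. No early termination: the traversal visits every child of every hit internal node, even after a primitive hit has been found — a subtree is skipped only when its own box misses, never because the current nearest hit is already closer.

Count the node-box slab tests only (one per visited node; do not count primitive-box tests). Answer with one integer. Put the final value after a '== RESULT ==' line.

Trace the traversal:
N0 x:[17/2,28] y:[-9,35] z:[2,38] -> hit [17/2,28], descend [8, 17, 19, 22]
  N8 x:[23/2,39/2] y:[-1,17] z:[15,38] -> hit [15,17], descend [5, 10, 21, 25]
    N5 x:[33/2,37/2] y:[11,12] z:[17,20] -> miss, prune
    N10 x:[12,25/2] y:[11,12] z:[15,20] -> miss, prune
    N21 x:[23/2,13] y:[-1,0] z:[27,33] -> miss, prune
    N25 x:[19,39/2] y:[11,17] z:[33,38] -> miss, prune
  N17 x:[12,53/2] y:[-9,17] z:[6,16] -> hit [12,16], descend [3, 15, 24, 26]
    N3 x:[51/2,53/2] y:[4,7] z:[6,10] -> miss, prune
    N15 x:[25/2,41/2] y:[-9,1] z:[9,13] -> miss, prune
    N24 x:[12,17] y:[10,17] z:[9,15] -> hit [12,15], descend [1, 6]
      N1 x:[12,15] y:[10,16] z:[10,15] -> hit [12,15] leaf, test {P6@t=12}
      N6 x:[29/2,17] y:[13,17] z:[9,11] -> miss, prune
    N26 x:[39/2,47/2] y:[8,13] z:[12,16] -> miss, prune
  N19 x:[17/2,16] y:[19,35] z:[2,14] -> miss, prune
  N22 x:[14,28] y:[18,34] z:[22,38] -> hit [22,28], descend [9, 13, 14]
    N9 x:[17,19] y:[18,23] z:[22,25] -> miss, prune
    N13 x:[26,28] y:[23,25] z:[28,32] -> miss, prune
    N14 x:[14,16] y:[28,34] z:[36,38] -> miss, prune

order=[0, 8, 5, 10, 21, 25, 17, 3, 15, 24, 1, 6, 26, 19, 22, 9, 13, 14]  |boxes|=18  |leaves|=1  hit=P6

== RESULT ==
18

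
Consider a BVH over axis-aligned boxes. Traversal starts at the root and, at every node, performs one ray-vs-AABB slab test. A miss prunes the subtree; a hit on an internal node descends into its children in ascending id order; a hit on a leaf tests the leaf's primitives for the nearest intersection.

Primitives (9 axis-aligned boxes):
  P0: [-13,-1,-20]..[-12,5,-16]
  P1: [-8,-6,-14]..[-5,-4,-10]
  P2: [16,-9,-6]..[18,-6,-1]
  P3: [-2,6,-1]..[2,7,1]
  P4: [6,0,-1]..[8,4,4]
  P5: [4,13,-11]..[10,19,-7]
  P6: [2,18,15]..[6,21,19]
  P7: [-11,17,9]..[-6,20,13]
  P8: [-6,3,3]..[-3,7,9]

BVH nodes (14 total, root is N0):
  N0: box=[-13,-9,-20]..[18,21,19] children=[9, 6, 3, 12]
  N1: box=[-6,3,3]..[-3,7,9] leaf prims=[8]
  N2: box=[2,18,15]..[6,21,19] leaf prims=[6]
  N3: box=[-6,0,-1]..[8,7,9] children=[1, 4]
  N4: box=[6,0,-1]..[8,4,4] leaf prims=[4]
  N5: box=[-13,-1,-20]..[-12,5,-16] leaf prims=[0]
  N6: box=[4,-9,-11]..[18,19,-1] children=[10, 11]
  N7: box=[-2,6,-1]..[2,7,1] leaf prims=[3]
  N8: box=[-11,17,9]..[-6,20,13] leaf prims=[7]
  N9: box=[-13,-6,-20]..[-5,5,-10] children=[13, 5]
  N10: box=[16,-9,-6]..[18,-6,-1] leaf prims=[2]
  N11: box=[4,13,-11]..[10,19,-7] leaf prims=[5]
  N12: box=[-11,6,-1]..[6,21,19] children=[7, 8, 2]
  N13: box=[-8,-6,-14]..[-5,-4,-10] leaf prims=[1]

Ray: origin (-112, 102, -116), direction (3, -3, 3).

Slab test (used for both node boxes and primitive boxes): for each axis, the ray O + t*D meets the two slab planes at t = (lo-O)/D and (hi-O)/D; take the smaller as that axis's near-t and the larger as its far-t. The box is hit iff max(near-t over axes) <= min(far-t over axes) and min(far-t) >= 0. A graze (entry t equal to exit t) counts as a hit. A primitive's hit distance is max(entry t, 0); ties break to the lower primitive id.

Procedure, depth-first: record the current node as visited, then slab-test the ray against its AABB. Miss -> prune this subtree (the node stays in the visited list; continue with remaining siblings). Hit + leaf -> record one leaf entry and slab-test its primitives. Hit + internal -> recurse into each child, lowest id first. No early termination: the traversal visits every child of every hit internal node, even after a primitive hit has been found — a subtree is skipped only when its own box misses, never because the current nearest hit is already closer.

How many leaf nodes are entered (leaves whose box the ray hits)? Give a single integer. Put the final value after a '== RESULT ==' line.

Walk:
N0 x:[33,130/3] y:[27,37] z:[32,45] -> hit [33,37], descend [3, 6, 9, 12]
  N3 x:[106/3,40] y:[95/3,34] z:[115/3,125/3] -> miss, prune
  N6 x:[116/3,130/3] y:[83/3,37] z:[35,115/3] -> miss, prune
  N9 x:[33,107/3] y:[97/3,36] z:[32,106/3] -> hit [33,106/3], descend [5, 13]
    N5 x:[33,100/3] y:[97/3,103/3] z:[32,100/3] -> hit [33,100/3] leaf, test {P0@t=33}
    N13 x:[104/3,107/3] y:[106/3,36] z:[34,106/3] -> hit [106/3,106/3] leaf, test {P1@t=106/3}
  N12 x:[101/3,118/3] y:[27,32] z:[115/3,45] -> miss, prune

order=[0, 3, 6, 9, 5, 13, 12]  |boxes|=7  |leaves|=2  hit=P0

== RESULT ==
2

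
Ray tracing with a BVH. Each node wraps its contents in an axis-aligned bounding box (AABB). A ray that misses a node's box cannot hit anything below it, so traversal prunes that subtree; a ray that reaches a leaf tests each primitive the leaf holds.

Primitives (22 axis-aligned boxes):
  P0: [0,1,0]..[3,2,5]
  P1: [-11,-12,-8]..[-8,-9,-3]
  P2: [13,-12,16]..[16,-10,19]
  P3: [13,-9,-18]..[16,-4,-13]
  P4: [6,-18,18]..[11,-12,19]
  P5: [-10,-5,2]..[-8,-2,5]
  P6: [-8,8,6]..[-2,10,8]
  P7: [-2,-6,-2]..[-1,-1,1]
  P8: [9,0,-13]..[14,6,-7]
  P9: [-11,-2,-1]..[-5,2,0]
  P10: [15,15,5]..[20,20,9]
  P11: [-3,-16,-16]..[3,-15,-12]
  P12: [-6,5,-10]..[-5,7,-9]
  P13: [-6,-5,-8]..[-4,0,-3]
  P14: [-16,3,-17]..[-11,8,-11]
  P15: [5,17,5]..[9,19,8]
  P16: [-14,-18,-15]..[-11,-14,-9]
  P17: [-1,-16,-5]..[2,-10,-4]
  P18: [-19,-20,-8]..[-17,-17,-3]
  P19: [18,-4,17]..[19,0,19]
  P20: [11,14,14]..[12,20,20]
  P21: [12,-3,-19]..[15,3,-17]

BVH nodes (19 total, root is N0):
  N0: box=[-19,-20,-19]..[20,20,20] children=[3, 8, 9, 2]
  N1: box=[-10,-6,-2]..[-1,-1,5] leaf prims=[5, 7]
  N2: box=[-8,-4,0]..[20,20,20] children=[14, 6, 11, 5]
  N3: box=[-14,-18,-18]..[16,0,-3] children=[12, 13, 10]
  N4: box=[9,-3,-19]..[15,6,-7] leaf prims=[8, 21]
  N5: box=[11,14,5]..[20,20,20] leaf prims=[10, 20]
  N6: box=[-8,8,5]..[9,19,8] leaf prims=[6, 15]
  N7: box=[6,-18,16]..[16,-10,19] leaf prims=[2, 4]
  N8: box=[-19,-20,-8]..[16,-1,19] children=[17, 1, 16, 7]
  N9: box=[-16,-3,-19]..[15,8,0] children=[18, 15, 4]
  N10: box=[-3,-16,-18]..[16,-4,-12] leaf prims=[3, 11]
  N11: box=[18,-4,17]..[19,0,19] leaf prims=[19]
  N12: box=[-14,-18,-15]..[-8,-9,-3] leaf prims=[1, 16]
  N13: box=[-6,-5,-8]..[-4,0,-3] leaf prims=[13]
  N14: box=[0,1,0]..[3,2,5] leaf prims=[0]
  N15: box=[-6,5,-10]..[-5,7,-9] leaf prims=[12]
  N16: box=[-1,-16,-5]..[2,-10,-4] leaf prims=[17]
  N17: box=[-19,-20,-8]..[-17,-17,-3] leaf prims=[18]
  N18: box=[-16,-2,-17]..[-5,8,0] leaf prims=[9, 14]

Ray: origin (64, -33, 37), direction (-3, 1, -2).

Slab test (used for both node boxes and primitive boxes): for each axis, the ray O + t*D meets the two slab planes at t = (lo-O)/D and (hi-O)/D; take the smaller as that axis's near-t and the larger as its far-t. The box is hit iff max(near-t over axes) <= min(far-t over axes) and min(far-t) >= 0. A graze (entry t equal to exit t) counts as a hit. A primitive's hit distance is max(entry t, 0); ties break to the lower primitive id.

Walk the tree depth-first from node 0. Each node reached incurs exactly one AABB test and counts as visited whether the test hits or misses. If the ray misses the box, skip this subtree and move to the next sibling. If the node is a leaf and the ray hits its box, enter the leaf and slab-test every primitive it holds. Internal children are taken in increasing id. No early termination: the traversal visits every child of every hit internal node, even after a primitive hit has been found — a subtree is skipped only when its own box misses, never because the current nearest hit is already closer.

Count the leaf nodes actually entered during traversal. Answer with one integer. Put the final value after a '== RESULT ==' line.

Trace the traversal:
N0 x:[44/3,83/3] y:[13,53] z:[17/2,28] -> hit [44/3,83/3], descend [2, 3, 8, 9]
  N2 x:[44/3,24] y:[29,53] z:[17/2,37/2] -> miss, prune
  N3 x:[16,26] y:[15,33] z:[20,55/2] -> hit [20,26], descend [10, 12, 13]
    N10 x:[16,67/3] y:[17,29] z:[49/2,55/2] -> miss, prune
    N12 x:[24,26] y:[15,24] z:[20,26] -> hit [24,24] leaf, test {P1(miss), P16(miss)}
    N13 x:[68/3,70/3] y:[28,33] z:[20,45/2] -> miss, prune
  N8 x:[16,83/3] y:[13,32] z:[9,45/2] -> hit [16,45/2], descend [1, 7, 16, 17]
    N1 x:[65/3,74/3] y:[27,32] z:[16,39/2] -> miss, prune
    N7 x:[16,58/3] y:[15,23] z:[9,21/2] -> miss, prune
    N16 x:[62/3,65/3] y:[17,23] z:[41/2,21] -> hit [62/3,21] leaf, test {P17@t=62/3}
    N17 x:[27,83/3] y:[13,16] z:[20,45/2] -> miss, prune
  N9 x:[49/3,80/3] y:[30,41] z:[37/2,28] -> miss, prune

12 AABB tests over nodes [0, 2, 3, 10, 12, 13, 8, 1, 7, 16, 17, 9]; 2 leaves entered; closest P17.

== RESULT ==
2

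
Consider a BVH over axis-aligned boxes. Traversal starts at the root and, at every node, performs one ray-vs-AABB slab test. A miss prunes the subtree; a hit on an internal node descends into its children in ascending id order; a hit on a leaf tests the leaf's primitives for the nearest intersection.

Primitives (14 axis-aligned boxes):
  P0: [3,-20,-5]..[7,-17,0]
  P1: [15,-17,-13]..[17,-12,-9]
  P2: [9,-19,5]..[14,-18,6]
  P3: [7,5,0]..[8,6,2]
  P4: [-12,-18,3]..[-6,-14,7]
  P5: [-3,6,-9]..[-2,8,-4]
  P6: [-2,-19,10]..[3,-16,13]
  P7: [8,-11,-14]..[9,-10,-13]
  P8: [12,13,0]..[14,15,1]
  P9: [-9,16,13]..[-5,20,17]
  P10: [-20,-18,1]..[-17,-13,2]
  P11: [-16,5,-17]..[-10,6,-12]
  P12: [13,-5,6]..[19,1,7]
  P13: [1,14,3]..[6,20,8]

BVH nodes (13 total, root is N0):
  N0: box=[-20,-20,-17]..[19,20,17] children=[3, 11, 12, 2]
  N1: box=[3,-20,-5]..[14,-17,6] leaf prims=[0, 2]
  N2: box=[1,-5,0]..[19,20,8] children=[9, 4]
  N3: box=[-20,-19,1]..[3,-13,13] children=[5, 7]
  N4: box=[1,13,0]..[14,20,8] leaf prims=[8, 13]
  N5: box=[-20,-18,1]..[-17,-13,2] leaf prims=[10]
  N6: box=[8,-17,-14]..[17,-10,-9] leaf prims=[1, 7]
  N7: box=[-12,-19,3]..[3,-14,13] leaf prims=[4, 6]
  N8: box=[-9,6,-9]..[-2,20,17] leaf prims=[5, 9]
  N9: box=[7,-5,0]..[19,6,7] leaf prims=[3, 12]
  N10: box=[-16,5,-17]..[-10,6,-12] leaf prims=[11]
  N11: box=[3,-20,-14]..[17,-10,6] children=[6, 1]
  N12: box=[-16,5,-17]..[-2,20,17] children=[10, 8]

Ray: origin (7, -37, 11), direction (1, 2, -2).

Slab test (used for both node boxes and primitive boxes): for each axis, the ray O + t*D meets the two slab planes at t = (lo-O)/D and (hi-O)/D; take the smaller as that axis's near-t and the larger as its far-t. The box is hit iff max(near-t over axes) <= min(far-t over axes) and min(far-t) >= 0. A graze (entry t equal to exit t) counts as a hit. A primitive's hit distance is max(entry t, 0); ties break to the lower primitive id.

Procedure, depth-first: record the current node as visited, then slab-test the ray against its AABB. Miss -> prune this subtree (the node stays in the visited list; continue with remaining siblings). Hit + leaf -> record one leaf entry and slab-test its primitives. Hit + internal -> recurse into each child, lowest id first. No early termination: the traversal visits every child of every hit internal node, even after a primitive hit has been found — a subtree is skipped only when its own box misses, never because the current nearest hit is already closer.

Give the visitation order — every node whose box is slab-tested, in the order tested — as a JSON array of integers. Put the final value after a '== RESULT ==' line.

Walk:
N0 x:[-27,12] y:[17/2,57/2] z:[-3,14] -> hit [17/2,12], descend [2, 3, 11, 12]
  N2 x:[-6,12] y:[16,57/2] z:[3/2,11/2] -> miss, prune
  N3 x:[-27,-4] y:[9,12] z:[-1,5] -> miss, prune
  N11 x:[-4,10] y:[17/2,27/2] z:[5/2,25/2] -> hit [17/2,10], descend [1, 6]
    N1 x:[-4,7] y:[17/2,10] z:[5/2,8] -> miss, prune
    N6 x:[1,10] y:[10,27/2] z:[10,25/2] -> hit [10,10] leaf, test {P1@t=10, P7(miss)}
  N12 x:[-23,-9] y:[21,57/2] z:[-3,14] -> miss, prune

Summary -> nodes [0, 2, 3, 11, 1, 6, 12]; box-tests=7; leaf-entries=1; first=P1

== RESULT ==
[0, 2, 3, 11, 1, 6, 12]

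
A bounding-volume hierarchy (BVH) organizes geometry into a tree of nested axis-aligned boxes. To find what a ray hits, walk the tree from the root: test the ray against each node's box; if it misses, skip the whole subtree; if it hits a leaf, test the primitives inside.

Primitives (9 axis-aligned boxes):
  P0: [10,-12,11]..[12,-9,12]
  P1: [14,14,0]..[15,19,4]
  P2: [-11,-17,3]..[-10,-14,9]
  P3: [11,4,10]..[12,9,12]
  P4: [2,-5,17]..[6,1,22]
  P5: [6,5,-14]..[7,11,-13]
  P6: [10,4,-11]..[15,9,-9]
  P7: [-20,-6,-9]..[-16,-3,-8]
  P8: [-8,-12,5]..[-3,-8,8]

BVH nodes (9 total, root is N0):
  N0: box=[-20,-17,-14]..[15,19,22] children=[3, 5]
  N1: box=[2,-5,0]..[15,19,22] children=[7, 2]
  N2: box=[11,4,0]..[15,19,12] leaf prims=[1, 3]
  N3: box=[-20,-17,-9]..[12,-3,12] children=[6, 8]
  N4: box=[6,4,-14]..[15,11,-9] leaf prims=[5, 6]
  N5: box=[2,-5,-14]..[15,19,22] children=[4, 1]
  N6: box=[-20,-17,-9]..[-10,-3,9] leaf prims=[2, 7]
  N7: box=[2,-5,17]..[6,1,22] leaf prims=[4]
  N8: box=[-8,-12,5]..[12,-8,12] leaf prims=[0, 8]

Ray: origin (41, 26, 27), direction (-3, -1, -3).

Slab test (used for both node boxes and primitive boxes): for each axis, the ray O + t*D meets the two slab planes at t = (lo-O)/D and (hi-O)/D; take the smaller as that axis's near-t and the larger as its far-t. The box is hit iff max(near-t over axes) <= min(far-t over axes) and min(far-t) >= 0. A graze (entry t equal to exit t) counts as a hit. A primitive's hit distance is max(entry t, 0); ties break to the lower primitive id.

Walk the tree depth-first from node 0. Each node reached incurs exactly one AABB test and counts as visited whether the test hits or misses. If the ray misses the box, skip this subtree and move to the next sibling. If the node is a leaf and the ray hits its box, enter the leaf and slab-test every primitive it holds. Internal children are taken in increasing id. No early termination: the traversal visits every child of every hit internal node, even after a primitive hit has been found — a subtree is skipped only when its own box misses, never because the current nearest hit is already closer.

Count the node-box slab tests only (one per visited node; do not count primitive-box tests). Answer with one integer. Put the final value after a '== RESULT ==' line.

Trace the traversal:
N0 x:[26/3,61/3] y:[7,43] z:[5/3,41/3] -> hit [26/3,41/3], descend [3, 5]
  N3 x:[29/3,61/3] y:[29,43] z:[5,12] -> miss, prune
  N5 x:[26/3,13] y:[7,31] z:[5/3,41/3] -> hit [26/3,13], descend [1, 4]
    N1 x:[26/3,13] y:[7,31] z:[5/3,9] -> hit [26/3,9], descend [2, 7]
      N2 x:[26/3,10] y:[7,22] z:[5,9] -> hit [26/3,9] leaf, test {P1@t=26/3, P3(miss)}
      N7 x:[35/3,13] y:[25,31] z:[5/3,10/3] -> miss, prune
    N4 x:[26/3,35/3] y:[15,22] z:[12,41/3] -> miss, prune

Summary -> nodes [0, 3, 5, 1, 2, 7, 4]; box-tests=7; leaf-entries=1; first=P1

== RESULT ==
7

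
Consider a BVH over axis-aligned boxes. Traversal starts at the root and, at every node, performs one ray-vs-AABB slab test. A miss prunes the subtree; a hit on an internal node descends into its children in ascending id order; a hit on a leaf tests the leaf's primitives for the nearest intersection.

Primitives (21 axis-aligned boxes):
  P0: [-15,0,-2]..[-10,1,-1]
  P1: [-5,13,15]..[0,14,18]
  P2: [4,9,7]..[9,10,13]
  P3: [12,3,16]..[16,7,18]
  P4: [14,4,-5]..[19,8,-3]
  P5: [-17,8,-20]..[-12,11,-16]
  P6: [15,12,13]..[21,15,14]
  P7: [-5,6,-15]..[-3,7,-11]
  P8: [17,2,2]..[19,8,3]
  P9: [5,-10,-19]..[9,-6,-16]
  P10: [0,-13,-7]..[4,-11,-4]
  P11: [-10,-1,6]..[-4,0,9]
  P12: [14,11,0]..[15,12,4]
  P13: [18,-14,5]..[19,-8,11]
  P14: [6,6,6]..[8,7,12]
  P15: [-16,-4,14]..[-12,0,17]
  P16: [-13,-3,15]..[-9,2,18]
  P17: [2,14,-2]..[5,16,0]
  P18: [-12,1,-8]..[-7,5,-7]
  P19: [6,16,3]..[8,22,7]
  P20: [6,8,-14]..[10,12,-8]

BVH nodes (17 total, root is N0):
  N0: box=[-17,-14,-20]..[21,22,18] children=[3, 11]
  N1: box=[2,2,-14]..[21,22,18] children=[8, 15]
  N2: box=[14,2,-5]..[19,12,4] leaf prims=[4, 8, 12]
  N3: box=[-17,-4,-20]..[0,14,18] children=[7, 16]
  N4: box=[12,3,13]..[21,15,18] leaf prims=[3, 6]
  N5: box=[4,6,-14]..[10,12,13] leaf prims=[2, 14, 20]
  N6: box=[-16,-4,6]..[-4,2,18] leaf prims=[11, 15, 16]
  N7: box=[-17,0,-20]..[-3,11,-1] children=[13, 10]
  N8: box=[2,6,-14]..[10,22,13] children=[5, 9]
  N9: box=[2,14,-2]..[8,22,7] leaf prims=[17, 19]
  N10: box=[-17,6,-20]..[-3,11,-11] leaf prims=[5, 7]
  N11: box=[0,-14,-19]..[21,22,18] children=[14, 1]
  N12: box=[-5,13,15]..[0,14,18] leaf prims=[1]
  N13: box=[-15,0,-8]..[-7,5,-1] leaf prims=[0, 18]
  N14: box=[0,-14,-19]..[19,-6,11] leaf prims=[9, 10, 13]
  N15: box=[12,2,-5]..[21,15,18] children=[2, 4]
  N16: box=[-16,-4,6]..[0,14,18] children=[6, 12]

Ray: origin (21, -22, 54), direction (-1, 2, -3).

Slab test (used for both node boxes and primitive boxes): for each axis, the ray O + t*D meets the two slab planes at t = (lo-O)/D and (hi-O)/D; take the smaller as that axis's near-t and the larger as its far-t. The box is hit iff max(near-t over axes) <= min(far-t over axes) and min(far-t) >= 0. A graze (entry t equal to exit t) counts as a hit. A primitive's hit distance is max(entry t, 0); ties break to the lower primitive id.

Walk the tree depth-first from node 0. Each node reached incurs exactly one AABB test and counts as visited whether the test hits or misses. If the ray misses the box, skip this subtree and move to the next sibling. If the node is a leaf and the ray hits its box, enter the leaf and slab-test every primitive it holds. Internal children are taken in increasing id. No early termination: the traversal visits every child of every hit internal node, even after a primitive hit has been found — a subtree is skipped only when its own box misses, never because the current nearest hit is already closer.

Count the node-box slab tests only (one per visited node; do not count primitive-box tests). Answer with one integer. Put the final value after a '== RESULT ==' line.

Walk:
N0 x:[0,38] y:[4,22] z:[12,74/3] -> hit [12,22], descend [3, 11]
  N3 x:[21,38] y:[9,18] z:[12,74/3] -> miss, prune
  N11 x:[0,21] y:[4,22] z:[12,73/3] -> hit [12,21], descend [1, 14]
    N1 x:[0,19] y:[12,22] z:[12,68/3] -> hit [12,19], descend [8, 15]
      N8 x:[11,19] y:[14,22] z:[41/3,68/3] -> hit [14,19], descend [5, 9]
        N5 x:[11,17] y:[14,17] z:[41/3,68/3] -> hit [14,17] leaf, test {P2@t=31/2, P14@t=14, P20(miss)}
        N9 x:[13,19] y:[18,22] z:[47/3,56/3] -> hit [18,56/3] leaf, test {P17@t=18, P19(miss)}
      N15 x:[0,9] y:[12,37/2] z:[12,59/3] -> miss, prune
    N14 x:[2,21] y:[4,8] z:[43/3,73/3] -> miss, prune

order=[0, 3, 11, 1, 8, 5, 9, 15, 14]  |boxes|=9  |leaves|=2  hit=P14

== RESULT ==
9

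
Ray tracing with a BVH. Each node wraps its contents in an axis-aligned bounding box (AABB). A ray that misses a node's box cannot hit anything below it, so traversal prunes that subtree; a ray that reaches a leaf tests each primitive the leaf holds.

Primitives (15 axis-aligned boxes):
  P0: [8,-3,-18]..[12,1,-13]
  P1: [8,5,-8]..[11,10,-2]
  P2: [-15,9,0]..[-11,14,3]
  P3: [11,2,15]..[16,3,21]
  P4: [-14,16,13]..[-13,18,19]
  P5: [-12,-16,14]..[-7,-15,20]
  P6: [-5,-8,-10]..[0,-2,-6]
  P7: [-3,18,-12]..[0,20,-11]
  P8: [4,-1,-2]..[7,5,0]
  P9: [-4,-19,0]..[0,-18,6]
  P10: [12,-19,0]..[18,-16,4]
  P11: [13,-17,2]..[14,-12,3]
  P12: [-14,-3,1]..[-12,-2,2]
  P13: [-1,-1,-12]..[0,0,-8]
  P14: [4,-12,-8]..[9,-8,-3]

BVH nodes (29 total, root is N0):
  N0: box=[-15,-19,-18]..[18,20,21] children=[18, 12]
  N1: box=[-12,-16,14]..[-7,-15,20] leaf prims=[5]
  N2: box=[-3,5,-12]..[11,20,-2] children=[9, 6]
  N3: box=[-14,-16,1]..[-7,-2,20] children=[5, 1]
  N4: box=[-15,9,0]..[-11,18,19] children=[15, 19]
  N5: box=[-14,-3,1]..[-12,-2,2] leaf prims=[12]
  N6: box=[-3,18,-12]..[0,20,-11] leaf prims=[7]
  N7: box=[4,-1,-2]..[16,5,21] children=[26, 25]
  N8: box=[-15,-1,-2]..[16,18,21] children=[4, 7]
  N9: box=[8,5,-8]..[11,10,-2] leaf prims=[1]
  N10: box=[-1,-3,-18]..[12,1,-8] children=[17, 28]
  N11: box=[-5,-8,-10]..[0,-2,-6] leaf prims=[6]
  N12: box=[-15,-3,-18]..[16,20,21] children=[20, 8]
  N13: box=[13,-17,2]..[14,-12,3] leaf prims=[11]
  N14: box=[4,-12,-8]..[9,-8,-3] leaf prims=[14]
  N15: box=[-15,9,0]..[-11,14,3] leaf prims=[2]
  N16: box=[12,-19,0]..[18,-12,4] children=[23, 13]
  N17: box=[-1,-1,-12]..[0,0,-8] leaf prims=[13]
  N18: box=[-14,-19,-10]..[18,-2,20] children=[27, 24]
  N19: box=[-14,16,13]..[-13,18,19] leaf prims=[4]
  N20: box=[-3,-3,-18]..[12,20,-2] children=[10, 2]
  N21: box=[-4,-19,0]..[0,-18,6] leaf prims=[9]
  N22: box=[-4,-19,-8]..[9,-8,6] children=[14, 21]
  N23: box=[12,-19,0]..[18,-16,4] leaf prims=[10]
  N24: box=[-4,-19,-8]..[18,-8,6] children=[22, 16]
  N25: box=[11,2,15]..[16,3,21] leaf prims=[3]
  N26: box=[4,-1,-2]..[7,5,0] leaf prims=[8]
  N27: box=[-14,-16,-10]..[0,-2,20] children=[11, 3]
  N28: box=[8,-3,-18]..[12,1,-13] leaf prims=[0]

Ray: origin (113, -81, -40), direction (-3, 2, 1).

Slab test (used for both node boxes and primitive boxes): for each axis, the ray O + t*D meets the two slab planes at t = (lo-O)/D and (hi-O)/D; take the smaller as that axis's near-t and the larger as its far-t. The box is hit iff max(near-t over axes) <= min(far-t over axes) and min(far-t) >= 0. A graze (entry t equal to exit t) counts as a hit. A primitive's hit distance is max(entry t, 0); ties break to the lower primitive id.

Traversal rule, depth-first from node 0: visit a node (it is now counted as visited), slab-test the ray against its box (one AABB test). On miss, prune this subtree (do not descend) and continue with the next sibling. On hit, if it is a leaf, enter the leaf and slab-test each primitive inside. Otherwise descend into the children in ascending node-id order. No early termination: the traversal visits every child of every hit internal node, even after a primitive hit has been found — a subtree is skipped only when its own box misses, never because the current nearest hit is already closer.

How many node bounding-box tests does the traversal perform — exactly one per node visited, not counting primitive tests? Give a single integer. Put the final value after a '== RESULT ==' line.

Walk:
N0 x:[95/3,128/3] y:[31,101/2] z:[22,61] -> hit [95/3,128/3], descend [12, 18]
  N12 x:[97/3,128/3] y:[39,101/2] z:[22,61] -> hit [39,128/3], descend [8, 20]
    N8 x:[97/3,128/3] y:[40,99/2] z:[38,61] -> hit [40,128/3], descend [4, 7]
      N4 x:[124/3,128/3] y:[45,99/2] z:[40,59] -> miss, prune
      N7 x:[97/3,109/3] y:[40,43] z:[38,61] -> miss, prune
    N20 x:[101/3,116/3] y:[39,101/2] z:[22,38] -> miss, prune
  N18 x:[95/3,127/3] y:[31,79/2] z:[30,60] -> hit [95/3,79/2], descend [24, 27]
    N24 x:[95/3,39] y:[31,73/2] z:[32,46] -> hit [32,73/2], descend [16, 22]
      N16 x:[95/3,101/3] y:[31,69/2] z:[40,44] -> miss, prune
      N22 x:[104/3,39] y:[31,73/2] z:[32,46] -> hit [104/3,73/2], descend [14, 21]
        N14 x:[104/3,109/3] y:[69/2,73/2] z:[32,37] -> hit [104/3,109/3] leaf, test {P14@t=104/3}
        N21 x:[113/3,39] y:[31,63/2] z:[40,46] -> miss, prune
    N27 x:[113/3,127/3] y:[65/2,79/2] z:[30,60] -> hit [113/3,79/2], descend [3, 11]
      N3 x:[40,127/3] y:[65/2,79/2] z:[41,60] -> miss, prune
      N11 x:[113/3,118/3] y:[73/2,79/2] z:[30,34] -> miss, prune

Visited [0, 12, 8, 4, 7, 20, 18, 24, 16, 22, 14, 21, 27, 3, 11]. Tests: 15 box, 1 leaf. Nearest: P14.

== RESULT ==
15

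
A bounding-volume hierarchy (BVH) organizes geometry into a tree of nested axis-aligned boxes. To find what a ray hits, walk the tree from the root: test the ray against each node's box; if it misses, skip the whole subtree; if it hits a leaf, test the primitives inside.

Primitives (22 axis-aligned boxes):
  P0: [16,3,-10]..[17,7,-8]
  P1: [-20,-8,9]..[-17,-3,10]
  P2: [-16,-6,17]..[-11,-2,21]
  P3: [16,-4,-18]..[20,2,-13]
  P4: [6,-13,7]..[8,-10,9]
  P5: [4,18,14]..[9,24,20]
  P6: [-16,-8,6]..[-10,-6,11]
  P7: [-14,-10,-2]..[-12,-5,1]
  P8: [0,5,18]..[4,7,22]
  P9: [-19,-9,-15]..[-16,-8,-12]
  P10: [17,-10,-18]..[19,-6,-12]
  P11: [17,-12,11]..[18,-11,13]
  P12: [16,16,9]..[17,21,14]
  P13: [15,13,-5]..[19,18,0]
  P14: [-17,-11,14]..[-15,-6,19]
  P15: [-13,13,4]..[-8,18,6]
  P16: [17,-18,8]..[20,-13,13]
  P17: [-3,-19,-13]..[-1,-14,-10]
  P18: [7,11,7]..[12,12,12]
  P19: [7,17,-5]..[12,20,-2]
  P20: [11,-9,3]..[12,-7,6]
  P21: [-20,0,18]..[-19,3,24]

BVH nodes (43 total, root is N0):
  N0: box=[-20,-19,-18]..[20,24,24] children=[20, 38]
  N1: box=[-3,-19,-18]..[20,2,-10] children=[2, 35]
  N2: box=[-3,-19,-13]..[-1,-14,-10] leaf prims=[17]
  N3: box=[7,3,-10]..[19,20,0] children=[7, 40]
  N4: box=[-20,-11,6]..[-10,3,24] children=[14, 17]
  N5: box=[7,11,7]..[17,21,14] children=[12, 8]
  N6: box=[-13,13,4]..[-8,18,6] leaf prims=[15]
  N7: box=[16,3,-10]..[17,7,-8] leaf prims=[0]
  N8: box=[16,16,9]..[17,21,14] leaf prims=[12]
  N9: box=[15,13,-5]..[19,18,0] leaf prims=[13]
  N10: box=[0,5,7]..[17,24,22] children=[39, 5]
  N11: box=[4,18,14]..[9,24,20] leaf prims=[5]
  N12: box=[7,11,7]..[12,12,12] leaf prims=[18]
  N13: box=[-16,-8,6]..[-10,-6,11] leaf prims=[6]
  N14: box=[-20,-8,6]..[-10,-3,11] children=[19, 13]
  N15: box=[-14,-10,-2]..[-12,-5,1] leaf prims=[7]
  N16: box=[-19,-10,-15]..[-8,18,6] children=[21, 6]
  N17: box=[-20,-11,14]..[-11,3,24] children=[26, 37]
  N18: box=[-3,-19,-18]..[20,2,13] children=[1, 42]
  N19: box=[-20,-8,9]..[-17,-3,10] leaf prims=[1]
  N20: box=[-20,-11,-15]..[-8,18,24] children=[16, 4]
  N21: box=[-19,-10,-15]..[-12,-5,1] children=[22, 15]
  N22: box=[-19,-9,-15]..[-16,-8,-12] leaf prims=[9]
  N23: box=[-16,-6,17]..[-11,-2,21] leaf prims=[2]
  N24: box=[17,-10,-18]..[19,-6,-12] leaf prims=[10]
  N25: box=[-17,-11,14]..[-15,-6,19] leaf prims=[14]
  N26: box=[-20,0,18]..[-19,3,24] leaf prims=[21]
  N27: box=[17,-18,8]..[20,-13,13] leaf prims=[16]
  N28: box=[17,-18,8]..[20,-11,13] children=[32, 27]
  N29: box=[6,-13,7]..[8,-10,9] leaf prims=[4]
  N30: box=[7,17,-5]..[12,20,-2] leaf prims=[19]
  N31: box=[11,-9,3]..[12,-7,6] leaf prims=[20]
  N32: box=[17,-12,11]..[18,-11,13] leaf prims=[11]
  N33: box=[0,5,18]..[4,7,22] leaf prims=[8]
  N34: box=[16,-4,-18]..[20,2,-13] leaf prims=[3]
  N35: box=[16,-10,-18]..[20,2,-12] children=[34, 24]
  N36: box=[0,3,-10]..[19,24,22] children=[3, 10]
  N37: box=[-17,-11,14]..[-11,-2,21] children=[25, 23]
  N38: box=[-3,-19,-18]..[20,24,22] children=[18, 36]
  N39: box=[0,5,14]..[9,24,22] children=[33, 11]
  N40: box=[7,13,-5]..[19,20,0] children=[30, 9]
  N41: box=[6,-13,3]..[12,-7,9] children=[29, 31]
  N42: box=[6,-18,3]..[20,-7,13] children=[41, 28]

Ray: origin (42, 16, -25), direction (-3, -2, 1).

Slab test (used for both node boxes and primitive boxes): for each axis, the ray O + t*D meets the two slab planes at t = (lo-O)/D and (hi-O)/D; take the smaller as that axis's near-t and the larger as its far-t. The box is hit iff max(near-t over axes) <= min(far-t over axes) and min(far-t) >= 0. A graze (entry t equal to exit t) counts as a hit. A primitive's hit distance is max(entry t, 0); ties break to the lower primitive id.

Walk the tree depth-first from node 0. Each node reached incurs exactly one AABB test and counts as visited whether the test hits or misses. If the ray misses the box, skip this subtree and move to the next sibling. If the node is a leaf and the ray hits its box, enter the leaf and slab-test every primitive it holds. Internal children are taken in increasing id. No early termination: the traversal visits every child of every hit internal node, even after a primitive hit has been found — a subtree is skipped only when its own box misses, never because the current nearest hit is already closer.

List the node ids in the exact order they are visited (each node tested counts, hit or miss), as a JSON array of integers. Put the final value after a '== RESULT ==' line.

Trace the traversal:
N0 x:[22/3,62/3] y:[-4,35/2] z:[7,49] -> hit [22/3,35/2], descend [20, 38]
  N20 x:[50/3,62/3] y:[-1,27/2] z:[10,49] -> miss, prune
  N38 x:[22/3,15] y:[-4,35/2] z:[7,47] -> hit [22/3,15], descend [18, 36]
    N18 x:[22/3,15] y:[7,35/2] z:[7,38] -> hit [22/3,15], descend [1, 42]
      N1 x:[22/3,15] y:[7,35/2] z:[7,15] -> hit [22/3,15], descend [2, 35]
        N2 x:[43/3,15] y:[15,35/2] z:[12,15] -> hit [15,15] leaf, test {P17@t=15}
        N35 x:[22/3,26/3] y:[7,13] z:[7,13] -> hit [22/3,26/3], descend [24, 34]
          N24 x:[23/3,25/3] y:[11,13] z:[7,13] -> miss, prune
          N34 x:[22/3,26/3] y:[7,10] z:[7,12] -> hit [22/3,26/3] leaf, test {P3@t=22/3}
      N42 x:[22/3,12] y:[23/2,17] z:[28,38] -> miss, prune
    N36 x:[23/3,14] y:[-4,13/2] z:[15,47] -> miss, prune

Summary -> nodes [0, 20, 38, 18, 1, 2, 35, 24, 34, 42, 36]; box-tests=11; leaf-entries=2; first=P3

== RESULT ==
[0, 20, 38, 18, 1, 2, 35, 24, 34, 42, 36]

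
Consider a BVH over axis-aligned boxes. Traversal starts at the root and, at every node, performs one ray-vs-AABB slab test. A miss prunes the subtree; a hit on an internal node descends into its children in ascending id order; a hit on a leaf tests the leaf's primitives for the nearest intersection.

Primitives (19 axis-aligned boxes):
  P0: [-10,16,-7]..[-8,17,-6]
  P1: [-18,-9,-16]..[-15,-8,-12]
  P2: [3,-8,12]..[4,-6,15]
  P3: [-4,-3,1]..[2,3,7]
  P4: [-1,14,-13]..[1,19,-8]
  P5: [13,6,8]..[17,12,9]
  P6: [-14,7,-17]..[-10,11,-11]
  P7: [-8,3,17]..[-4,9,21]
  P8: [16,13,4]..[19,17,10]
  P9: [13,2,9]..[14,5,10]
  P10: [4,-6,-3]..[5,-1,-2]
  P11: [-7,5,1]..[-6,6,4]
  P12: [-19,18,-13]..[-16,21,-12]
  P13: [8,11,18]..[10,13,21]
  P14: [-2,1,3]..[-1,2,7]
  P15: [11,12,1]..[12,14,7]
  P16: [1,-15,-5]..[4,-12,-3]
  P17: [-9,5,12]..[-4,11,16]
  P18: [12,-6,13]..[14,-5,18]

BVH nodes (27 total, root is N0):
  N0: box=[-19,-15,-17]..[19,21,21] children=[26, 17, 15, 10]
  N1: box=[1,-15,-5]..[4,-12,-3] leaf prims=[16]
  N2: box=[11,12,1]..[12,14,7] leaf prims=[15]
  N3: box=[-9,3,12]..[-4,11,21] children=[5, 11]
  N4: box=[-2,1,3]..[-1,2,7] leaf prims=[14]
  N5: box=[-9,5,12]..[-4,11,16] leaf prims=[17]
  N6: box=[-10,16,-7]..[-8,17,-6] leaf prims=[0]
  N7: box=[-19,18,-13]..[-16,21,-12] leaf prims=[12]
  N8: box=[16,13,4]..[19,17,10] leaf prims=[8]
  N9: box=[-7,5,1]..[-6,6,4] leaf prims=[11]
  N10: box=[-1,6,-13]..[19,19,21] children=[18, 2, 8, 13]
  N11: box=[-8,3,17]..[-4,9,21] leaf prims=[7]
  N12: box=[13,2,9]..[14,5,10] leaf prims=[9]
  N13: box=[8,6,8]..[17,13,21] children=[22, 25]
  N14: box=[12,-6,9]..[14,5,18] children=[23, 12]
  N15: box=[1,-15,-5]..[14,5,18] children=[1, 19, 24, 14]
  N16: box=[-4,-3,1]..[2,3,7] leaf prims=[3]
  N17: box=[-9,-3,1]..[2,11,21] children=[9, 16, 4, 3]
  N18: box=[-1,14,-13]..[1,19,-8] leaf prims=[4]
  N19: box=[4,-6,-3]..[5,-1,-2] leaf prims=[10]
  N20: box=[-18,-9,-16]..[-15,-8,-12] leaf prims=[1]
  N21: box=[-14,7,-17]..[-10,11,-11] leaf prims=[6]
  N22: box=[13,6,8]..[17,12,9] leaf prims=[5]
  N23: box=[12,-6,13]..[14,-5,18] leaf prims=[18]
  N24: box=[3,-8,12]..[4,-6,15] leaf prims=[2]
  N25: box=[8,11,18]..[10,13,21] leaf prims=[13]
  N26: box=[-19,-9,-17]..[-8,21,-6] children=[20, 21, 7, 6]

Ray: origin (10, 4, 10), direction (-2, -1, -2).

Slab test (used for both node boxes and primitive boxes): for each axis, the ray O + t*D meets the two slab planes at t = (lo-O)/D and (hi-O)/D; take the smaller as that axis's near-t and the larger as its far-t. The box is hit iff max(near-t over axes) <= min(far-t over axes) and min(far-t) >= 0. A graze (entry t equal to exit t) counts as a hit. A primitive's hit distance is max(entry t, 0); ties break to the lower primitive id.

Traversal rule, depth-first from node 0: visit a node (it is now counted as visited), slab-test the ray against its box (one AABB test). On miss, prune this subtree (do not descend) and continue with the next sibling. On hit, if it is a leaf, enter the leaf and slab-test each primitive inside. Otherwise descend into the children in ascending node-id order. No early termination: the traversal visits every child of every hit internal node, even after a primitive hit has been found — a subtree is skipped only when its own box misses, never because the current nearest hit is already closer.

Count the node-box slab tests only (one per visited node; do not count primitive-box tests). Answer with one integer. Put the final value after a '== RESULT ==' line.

Traverse from the root:
N0 x:[-9/2,29/2] y:[-17,19] z:[-11/2,27/2] -> hit [-9/2,27/2], descend [10, 15, 17, 26]
  N10 x:[-9/2,11/2] y:[-15,-2] z:[-11/2,23/2] -> miss, prune
  N15 x:[-2,9/2] y:[-1,19] z:[-4,15/2] -> hit [-1,9/2], descend [1, 14, 19, 24]
    N1 x:[3,9/2] y:[16,19] z:[13/2,15/2] -> miss, prune
    N14 x:[-2,-1] y:[-1,10] z:[-4,1/2] -> miss, prune
    N19 x:[5/2,3] y:[5,10] z:[6,13/2] -> miss, prune
    N24 x:[3,7/2] y:[10,12] z:[-5/2,-1] -> miss, prune
  N17 x:[4,19/2] y:[-7,7] z:[-11/2,9/2] -> hit [4,9/2], descend [3, 4, 9, 16]
    N3 x:[7,19/2] y:[-7,1] z:[-11/2,-1] -> miss, prune
    N4 x:[11/2,6] y:[2,3] z:[3/2,7/2] -> miss, prune
    N9 x:[8,17/2] y:[-2,-1] z:[3,9/2] -> miss, prune
    N16 x:[4,7] y:[1,7] z:[3/2,9/2] -> hit [4,9/2] leaf, test {P3@t=4}
  N26 x:[9,29/2] y:[-17,13] z:[8,27/2] -> hit [9,13], descend [6, 7, 20, 21]
    N6 x:[9,10] y:[-13,-12] z:[8,17/2] -> miss, prune
    N7 x:[13,29/2] y:[-17,-14] z:[11,23/2] -> miss, prune
    N20 x:[25/2,14] y:[12,13] z:[11,13] -> hit [25/2,13] leaf, test {P1@t=25/2}
    N21 x:[10,12] y:[-7,-3] z:[21/2,27/2] -> miss, prune

Summary -> nodes [0, 10, 15, 1, 14, 19, 24, 17, 3, 4, 9, 16, 26, 6, 7, 20, 21]; box-tests=17; leaf-entries=2; first=P3

== RESULT ==
17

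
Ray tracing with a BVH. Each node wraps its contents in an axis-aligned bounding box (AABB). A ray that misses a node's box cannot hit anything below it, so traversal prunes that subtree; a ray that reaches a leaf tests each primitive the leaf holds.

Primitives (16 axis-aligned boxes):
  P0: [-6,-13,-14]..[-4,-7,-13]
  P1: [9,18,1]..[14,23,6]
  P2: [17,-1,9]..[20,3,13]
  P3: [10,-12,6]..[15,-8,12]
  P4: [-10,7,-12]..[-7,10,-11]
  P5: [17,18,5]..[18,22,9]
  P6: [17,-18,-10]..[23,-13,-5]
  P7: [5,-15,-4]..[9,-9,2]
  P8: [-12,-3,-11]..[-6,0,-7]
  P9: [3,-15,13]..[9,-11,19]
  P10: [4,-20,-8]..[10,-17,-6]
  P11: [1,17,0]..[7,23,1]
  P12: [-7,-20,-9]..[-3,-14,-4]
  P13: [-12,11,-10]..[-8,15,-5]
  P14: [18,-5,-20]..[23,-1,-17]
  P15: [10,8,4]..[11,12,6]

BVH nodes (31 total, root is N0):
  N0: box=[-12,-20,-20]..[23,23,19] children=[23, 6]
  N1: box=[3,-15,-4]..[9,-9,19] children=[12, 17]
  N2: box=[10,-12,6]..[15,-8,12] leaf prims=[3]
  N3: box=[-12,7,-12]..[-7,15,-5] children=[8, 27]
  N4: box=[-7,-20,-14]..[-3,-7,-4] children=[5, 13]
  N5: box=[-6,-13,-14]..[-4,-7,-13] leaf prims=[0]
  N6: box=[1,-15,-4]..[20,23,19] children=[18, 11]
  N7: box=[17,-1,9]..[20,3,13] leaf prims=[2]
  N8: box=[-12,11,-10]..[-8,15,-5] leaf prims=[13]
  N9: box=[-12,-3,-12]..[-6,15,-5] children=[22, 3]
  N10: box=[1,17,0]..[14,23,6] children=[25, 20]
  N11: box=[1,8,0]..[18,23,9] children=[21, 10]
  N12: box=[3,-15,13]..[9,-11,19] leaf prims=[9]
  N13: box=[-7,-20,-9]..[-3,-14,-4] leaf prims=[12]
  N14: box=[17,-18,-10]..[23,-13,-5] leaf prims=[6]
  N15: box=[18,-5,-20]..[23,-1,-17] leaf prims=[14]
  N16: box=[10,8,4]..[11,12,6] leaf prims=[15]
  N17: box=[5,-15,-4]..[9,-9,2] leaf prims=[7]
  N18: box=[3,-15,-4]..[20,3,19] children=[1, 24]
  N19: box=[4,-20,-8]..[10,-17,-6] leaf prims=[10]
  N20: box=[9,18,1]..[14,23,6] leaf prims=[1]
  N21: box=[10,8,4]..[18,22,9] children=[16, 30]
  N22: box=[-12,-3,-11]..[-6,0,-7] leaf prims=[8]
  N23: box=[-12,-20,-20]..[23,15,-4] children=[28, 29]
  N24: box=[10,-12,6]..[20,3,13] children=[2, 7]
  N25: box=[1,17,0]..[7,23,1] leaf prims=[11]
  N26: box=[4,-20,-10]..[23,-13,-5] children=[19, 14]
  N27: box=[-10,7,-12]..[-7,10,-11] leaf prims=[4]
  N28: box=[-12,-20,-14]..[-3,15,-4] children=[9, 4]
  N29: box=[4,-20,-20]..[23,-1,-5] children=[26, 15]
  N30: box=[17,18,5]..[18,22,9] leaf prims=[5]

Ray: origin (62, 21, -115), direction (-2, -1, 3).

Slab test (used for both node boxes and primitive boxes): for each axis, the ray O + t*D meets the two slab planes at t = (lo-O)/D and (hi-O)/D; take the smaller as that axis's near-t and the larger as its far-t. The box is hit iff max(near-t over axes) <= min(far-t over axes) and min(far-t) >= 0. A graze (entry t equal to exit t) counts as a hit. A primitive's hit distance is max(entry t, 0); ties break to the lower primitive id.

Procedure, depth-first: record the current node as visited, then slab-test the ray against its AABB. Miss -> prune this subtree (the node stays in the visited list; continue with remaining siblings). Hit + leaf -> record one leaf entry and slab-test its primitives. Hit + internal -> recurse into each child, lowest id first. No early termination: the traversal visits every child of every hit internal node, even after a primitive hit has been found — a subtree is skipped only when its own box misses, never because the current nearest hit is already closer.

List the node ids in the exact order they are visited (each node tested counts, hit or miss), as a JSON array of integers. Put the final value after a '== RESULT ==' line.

Trace the traversal:
N0 x:[39/2,37] y:[-2,41] z:[95/3,134/3] -> hit [95/3,37], descend [6, 23]
  N6 x:[21,61/2] y:[-2,36] z:[37,134/3] -> miss, prune
  N23 x:[39/2,37] y:[6,41] z:[95/3,37] -> hit [95/3,37], descend [28, 29]
    N28 x:[65/2,37] y:[6,41] z:[101/3,37] -> hit [101/3,37], descend [4, 9]
      N4 x:[65/2,69/2] y:[28,41] z:[101/3,37] -> hit [101/3,69/2], descend [5, 13]
        N5 x:[33,34] y:[28,34] z:[101/3,34] -> hit [101/3,34] leaf, test {P0@t=101/3}
        N13 x:[65/2,69/2] y:[35,41] z:[106/3,37] -> miss, prune
      N9 x:[34,37] y:[6,24] z:[103/3,110/3] -> miss, prune
    N29 x:[39/2,29] y:[22,41] z:[95/3,110/3] -> miss, prune

order=[0, 6, 23, 28, 4, 5, 13, 9, 29]  |boxes|=9  |leaves|=1  hit=P0

== RESULT ==
[0, 6, 23, 28, 4, 5, 13, 9, 29]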